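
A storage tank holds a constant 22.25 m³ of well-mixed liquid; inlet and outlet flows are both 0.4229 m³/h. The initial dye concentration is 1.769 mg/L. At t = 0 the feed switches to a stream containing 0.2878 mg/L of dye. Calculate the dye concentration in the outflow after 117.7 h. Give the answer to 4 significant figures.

0.4459 mg/L

Mass balance on the solute (V constant): V dC/dt = Q(C_in − C).
So dC/dt = (C_in − C)/τ with τ = V/Q = 22.25/0.4229 = 52.6129 h.
Integrating: C(t) = C_in + (C₀ − C_in) e^(−t/τ).
C(117.7) = 0.2878 + (1.769 − 0.2878)·e^(−117.7/52.6129) = 0.2878 + (1.48120)·0.106768 = 0.445945 mg/L.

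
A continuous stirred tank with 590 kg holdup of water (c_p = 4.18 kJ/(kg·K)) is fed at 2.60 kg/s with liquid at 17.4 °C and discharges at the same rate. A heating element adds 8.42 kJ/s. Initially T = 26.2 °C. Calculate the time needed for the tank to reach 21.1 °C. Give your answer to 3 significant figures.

229 s

M c_p dT/dt = ṁ c_p (T_in − T) + Q̇.
τ = M/ṁ = 226.92 s; T_ss = T_in + Q̇/(ṁ c_p) = 18.175 °C.
T(t) = T_ss + (T₀ − T_ss) e^(−t/τ). Set T = 21.1:
e^(−t/τ) = (21.1 − 18.175)/(26.2 − 18.175) = 0.36451
t = −226.92 · ln(0.36451) = 229.01 s.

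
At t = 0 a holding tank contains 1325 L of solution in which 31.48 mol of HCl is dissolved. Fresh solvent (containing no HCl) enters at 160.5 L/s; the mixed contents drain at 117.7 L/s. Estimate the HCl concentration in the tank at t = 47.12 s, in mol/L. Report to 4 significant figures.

Total volume: dV/dt = Q_in − Q_out = 42.8000 L/s, so V(t) = 1325 + 42.8000 t and V(47.12) = 3341.74 L.
No HCl enters, so dm/dt = −Q_out · (m/V).
Separate: dm/m = −Q_out dt/V(t) ⇒ ln(m/m₀) = −(Q_out/(Q_in−Q_out)) ln(V/V₀).
m = m₀ (V₀/V)^(Q_out/(Q_in−Q_out)) = 31.48 × (1325/3341.74)^(2.75000) = 2.47289 mol.
C = m/V = 2.47289/3341.74 = 0.000740002 mol/L.

0.0007400 mol/L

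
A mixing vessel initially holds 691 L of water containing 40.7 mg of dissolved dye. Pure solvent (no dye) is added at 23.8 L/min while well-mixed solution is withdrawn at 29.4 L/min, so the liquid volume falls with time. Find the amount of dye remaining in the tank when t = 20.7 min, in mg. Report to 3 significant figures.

15.5 mg

Total volume: dV/dt = Q_in − Q_out = -5.6000 L/min, so V(t) = 691 − 5.6000 t and V(20.7) = 575.08 L.
Species balance (pure solvent in): dm/dt = −Q_out · m/V(t).
Separate: dm/m = −Q_out dt/V(t) ⇒ ln(m/m₀) = −(Q_out/(Q_in−Q_out)) ln(V/V₀).
m = m₀ (V₀/V)^(Q_out/(Q_in−Q_out)) = 40.7 × (691/575.08)^(-5.2500) = 15.521 mg.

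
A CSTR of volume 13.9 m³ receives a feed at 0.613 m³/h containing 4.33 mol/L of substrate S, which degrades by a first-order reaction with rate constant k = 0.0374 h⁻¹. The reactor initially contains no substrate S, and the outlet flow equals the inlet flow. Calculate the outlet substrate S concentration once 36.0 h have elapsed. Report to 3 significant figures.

V dC/dt = Q(C_in − C) − k V C.
This is linear with rate a = Q/V + k = 0.081501 h⁻¹.
C_ss = Q C_in/(Q + kV) = 2.3430 mol/L; C(t) = C_ss + (C₀ − C_ss) e^(−a t).
C(36.0) = 2.3430 + (-2.3430)·e^(−0.081501·36.0) = 2.3430 + (-2.3430)·0.053182 = 2.2184 mol/L.

2.22 mol/L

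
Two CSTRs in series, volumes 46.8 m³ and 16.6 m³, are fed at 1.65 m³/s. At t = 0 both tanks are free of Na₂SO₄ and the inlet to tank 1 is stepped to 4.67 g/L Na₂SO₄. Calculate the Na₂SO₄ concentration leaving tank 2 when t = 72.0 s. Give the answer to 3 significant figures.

Each tank obeys Vᵢ dCᵢ/dt = Q(Cᵢ₋₁ − Cᵢ), so τᵢ = Vᵢ/Q.
τ₁ = 46.8/1.65 = 28.364 s; τ₂ = 16.6/1.65 = 10.061 s.
Solving the cascade with C₁(0)=C₂(0)=0 gives C₂(t) = C_in[1 − (τ₁ e^(−t/τ₁) − τ₂ e^(−t/τ₂))/(τ₁ − τ₂)].
At t = 72.0: e^(−t/τ₁) = 0.078988, e^(−t/τ₂) = 0.00077968.
C₂ = 4.67·[1 − (28.364·0.078988 − 10.061·0.00077968)/(18.303)] = 4.67·0.87802 = 4.1004 g/L.

4.10 g/L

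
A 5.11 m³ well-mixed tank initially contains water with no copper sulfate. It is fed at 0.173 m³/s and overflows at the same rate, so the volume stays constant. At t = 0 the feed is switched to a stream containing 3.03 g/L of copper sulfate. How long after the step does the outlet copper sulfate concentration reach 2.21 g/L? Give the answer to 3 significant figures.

38.6 s

Species balance: V dC/dt = Q(C_in − C) ⇒ τ = V/Q = 29.538 s.
C(t) = C_in + (C₀ − C_in) e^(−t/τ). Set C = 2.21 and solve for t:
e^(−t/τ) = (C − C_in)/(C₀ − C_in) = (2.21 − 3.03)/(0 − 3.03) = 0.27063
t = −τ ln(…) = 29.538 × 1.3070 = 38.606 s.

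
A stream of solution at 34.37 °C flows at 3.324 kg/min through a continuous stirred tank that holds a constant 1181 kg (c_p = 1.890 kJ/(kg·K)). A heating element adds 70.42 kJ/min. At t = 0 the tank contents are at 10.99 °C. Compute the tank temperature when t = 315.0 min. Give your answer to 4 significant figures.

Heat balance on the well-mixed liquid: M c_p dT/dt = ṁ c_p (T_in − T) + 70.42.
τ = M/ṁ = 355.295 min; T_ss = T_in + Q̇/(ṁ c_p) = 34.37 + 70.42/(3.324·1.890) = 45.5792 °C.
This is linear first-order; T(t) = T_ss + (T₀ − T_ss) e^(−t/τ).
T(315.0) = 45.5792 + (-34.5892)·e^(−315.0/355.295) = 45.5792 + (-34.5892)·0.412059 = 31.3264 °C.

31.33 °C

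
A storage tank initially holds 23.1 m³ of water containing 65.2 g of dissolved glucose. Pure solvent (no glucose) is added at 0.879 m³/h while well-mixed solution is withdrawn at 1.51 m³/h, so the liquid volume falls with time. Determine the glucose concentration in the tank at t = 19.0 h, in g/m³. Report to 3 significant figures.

Let m(t) be the amount of glucose. Volume: V(t) = V₀ + (Q_in − Q_out) t = 23.1 − 0.63100 t; V(19.0) = 11.111 m³.
Solute balance: dm/dt = 0 − Q_out C = −Q_out m/V(t).
Separate: dm/m = −Q_out dt/V(t) ⇒ ln(m/m₀) = −(Q_out/(Q_in−Q_out)) ln(V/V₀).
m = m₀ (V₀/V)^(Q_out/(Q_in−Q_out)) = 65.2 × (23.1/11.111)^(-2.3930) = 11.314 g.
C = m/V = 11.314/11.111 = 1.0182 g/m³.

1.02 g/m³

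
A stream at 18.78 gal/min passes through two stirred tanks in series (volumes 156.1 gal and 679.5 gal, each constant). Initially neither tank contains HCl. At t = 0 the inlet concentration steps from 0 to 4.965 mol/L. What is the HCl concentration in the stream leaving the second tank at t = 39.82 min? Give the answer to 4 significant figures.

Time constants: τᵢ = Vᵢ/Q for each well-mixed tank.
τ₁ = 156.1/18.78 = 8.31203 min; τ₂ = 679.5/18.78 = 36.1821 min.
Tank 1: C₁ = C_in(1 − e^(−t/τ₁)). Tank 2 (τ₁ ≠ τ₂): C₂ = C_in[1 − (τ₁ e^(−t/τ₁) − τ₂ e^(−t/τ₂))/(τ₁ − τ₂)].
At t = 39.82: e^(−t/τ₁) = 0.00830710, e^(−t/τ₂) = 0.332690.
C₂ = 4.965·[1 − (8.31203·0.00830710 − 36.1821·0.332690)/(-27.8701)] = 4.965·0.570565 = 2.83286 mol/L.

2.833 mol/L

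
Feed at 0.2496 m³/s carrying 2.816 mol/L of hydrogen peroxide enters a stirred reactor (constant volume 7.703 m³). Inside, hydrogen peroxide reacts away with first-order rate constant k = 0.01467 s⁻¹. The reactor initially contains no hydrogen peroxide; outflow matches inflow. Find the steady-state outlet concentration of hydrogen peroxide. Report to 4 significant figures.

1.938 mol/L

Accumulation = in − out − consumed: V dC/dt = Q C_in − Q C − k V C.
Steady state (dC/dt = 0): C_ss = Q C_in/(Q + kV) = C_in/(1 + kV/Q).
C_ss = 0.2496·2.816/(0.2496 + 0.01467·7.703) = 0.702874/0.362603 = 1.93841 mol/L.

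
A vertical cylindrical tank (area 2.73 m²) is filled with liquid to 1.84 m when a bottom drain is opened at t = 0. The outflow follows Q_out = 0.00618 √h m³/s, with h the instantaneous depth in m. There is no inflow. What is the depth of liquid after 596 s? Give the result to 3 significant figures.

0.465 m

A dh/dt = −Q_out = −0.00618 √h.
This is separable: 2 d(√h)/dt = −0.00618/A, so √h = √h₀ − (0.00618/(2A)) t.
√h = √1.84 − 0.00618·596/(2·2.73) = 1.3565 − 0.67459 = 0.68187.
h = 0.68187² = 0.46495 m.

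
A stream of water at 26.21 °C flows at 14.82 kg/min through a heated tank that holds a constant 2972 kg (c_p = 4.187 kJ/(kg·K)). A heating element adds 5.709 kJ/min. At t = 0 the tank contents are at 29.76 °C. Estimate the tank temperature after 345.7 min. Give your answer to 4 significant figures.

Unsteady energy balance on the tank contents: M c_p dT/dt = ṁ c_p (T_in − T) + 5.709.
Rearrange: dT/dt = (T_ss − T)/τ with τ = M/ṁ = 200.540 min and T_ss = T_in + Q̇/(ṁ c_p) = 26.3020 °C.
T approaches T_ss exponentially: T(t) = T_ss + (T₀ − T_ss) e^(−t/τ).
T(345.7) = 26.3020 + (3.45800)·e^(−345.7/200.540) = 26.3020 + (3.45800)·0.178379 = 26.9188 °C.

26.92 °C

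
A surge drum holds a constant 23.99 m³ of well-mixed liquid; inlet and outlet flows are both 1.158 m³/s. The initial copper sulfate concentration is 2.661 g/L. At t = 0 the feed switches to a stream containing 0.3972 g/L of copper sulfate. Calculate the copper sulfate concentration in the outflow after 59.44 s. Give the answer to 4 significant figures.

Unsteady species balance (constant V, well mixed): V dC/dt = Q(C_in − C).
So dC/dt = (C_in − C)/τ with τ = V/Q = 23.99/1.158 = 20.7168 s.
C approaches C_in exponentially: C(t) = C_in + (C₀ − C_in) e^(−t/τ).
C(59.44) = 0.3972 + (2.661 − 0.3972)·e^(−59.44/20.7168) = 0.3972 + (2.26380)·0.0567457 = 0.525661 g/L.

0.5257 g/L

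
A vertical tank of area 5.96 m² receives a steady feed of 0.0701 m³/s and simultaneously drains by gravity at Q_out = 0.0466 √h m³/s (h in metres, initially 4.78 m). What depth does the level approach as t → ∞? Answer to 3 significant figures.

2.26 m

Level balance: A dh/dt = 0.0701 − 0.0466 √h. Setting dh/dt = 0:
Q_in = 0.0466 √h_ss ⇒ √h_ss = 0.0701/0.0466 = 1.5043.
h_ss = 1.5043² = 2.2629 m. (Since h₀ = 4.78 m > h_ss, the level will fall toward this value.)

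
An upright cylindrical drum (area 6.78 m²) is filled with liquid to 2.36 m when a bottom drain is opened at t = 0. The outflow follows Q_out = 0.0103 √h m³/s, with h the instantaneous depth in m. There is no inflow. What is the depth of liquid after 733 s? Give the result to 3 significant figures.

Volume balance on the tank: A dh/dt = −0.0103 √h.
This is separable: 2 d(√h)/dt = −0.0103/A, so √h = √h₀ − (0.0103/(2A)) t.
√h = √2.36 − 0.0103·733/(2·6.78) = 1.5362 − 0.55678 = 0.97945.
h = 0.97945² = 0.95933 m.

0.959 m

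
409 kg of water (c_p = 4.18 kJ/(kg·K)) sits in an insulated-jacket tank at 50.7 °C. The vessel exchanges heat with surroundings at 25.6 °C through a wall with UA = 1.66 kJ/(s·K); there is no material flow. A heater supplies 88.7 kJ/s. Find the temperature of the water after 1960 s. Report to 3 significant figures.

74.8 °C

Lumped-capacitance energy balance: M c_p dT/dt = UA(T_amb − T) + Q̇.
dT/dt = (T_ss − T)/τ with T_ss = T_amb + Q̇/UA = 25.6 + 88.7/1.66 = 79.034 °C, τ = M c_p/UA = 409·4.18/1.66 = 1029.9 s.
Integrating: T(t) = T_ss + (T₀ − T_ss) e^(−t/τ).
T(1960) = 79.034 + (-28.334)·0.14910 = 74.809 °C.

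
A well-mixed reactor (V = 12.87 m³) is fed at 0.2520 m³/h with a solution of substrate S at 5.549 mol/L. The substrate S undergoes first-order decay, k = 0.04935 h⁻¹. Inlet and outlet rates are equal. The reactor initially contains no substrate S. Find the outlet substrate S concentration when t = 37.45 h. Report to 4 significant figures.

1.457 mol/L

Species balance: V dC/dt = Q C_in − Q C − k V C.
This is linear with rate a = Q/V + k = 0.0689304 h⁻¹.
C_ss = Q C_in/(Q + kV) = 1.57625 mol/L; C(t) = C_ss + (C₀ − C_ss) e^(−a t).
C(37.45) = 1.57625 + (-1.57625)·e^(−0.0689304·37.45) = 1.57625 + (-1.57625)·0.0756646 = 1.45699 mol/L.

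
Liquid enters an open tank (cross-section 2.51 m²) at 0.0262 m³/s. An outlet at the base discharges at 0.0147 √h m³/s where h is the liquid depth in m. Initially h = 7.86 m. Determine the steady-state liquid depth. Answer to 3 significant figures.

Volume balance on the tank: A dh/dt = Q_in − 0.0147 √h. At steady state dh/dt = 0:
Q_in = 0.0147 √h_ss ⇒ √h_ss = 0.0262/0.0147 = 1.7823.
h_ss = 1.7823² = 3.1766 m. (Since h₀ = 7.86 m > h_ss, the level will fall toward this value.)

3.18 m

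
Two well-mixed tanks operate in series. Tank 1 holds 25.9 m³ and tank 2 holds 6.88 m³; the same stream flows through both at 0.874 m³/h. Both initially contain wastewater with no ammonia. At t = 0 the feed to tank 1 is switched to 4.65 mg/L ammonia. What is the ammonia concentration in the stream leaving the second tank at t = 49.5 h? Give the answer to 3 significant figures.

Species balance on tank i: dCᵢ/dt = (Cᵢ₋₁ − Cᵢ)/τᵢ with τᵢ = Vᵢ/Q.
τ₁ = 25.9/0.874 = 29.634 h; τ₂ = 6.88/0.874 = 7.8719 h.
Solving the cascade with C₁(0)=C₂(0)=0 gives C₂(t) = C_in[1 − (τ₁ e^(−t/τ₁) − τ₂ e^(−t/τ₂))/(τ₁ − τ₂)].
At t = 49.5: e^(−t/τ₁) = 0.18817, e^(−t/τ₂) = 0.0018581.
C₂ = 4.65·[1 − (29.634·0.18817 − 7.8719·0.0018581)/(21.762)] = 4.65·0.74443 = 3.4616 mg/L.

3.46 mg/L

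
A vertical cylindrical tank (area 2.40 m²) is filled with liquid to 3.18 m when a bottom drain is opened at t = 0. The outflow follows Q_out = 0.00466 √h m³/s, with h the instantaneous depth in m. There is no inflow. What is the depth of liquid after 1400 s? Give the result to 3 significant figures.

0.180 m

A dh/dt = −Q_out = −0.00466 √h.
Separate and integrate: 2(√h − √h₀) = −(0.00466/A) t.
√h = √3.18 − 0.00466·1400/(2·2.40) = 1.7833 − 1.3592 = 0.42409.
h = 0.42409² = 0.17985 m.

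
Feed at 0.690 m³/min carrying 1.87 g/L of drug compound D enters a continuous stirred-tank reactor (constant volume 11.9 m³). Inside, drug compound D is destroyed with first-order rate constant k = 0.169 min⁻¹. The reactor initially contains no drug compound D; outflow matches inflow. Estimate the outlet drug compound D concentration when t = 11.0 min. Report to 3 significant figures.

Accumulation = in − out − consumed: V dC/dt = Q C_in − Q C − k V C.
dC/dt = (Q/V) C_in − (Q/V + k) C; effective rate a = Q/V + k = 0.057983 + 0.169 = 0.22698 min⁻¹.
C_ss = Q C_in/(Q + kV) = 0.47769 g/L; C(t) = C_ss + (C₀ − C_ss) e^(−a t).
C(11.0) = 0.47769 + (-0.47769)·e^(−0.22698·11.0) = 0.47769 + (-0.47769)·0.082347 = 0.43836 g/L.

0.438 g/L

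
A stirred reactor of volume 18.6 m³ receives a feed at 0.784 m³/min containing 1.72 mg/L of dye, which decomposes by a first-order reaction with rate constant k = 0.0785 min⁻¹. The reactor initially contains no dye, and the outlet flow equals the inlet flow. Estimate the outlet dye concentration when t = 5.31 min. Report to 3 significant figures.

Species balance: V dC/dt = Q C_in − Q C − k V C.
This is linear with rate a = Q/V + k = 0.12065 min⁻¹.
C_ss = Q C_in/(Q + kV) = 0.60090 mg/L; C(t) = C_ss + (C₀ − C_ss) e^(−a t).
C(5.31) = 0.60090 + (-0.60090)·e^(−0.12065·5.31) = 0.60090 + (-0.60090)·0.52695 = 0.28426 mg/L.

0.284 mg/L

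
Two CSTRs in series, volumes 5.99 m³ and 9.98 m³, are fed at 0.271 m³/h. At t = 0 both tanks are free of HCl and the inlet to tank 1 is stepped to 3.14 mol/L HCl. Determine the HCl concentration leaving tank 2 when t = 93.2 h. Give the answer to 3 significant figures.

2.58 mol/L

Species balance on tank i: dCᵢ/dt = (Cᵢ₋₁ − Cᵢ)/τᵢ with τᵢ = Vᵢ/Q.
τ₁ = 5.99/0.271 = 22.103 h; τ₂ = 9.98/0.271 = 36.827 h.
Solving the cascade with C₁(0)=C₂(0)=0 gives C₂(t) = C_in[1 − (τ₁ e^(−t/τ₁) − τ₂ e^(−t/τ₂))/(τ₁ − τ₂)].
At t = 93.2: e^(−t/τ₁) = 0.014749, e^(−t/τ₂) = 0.079597.
C₂ = 3.14·[1 − (22.103·0.014749 − 36.827·0.079597)/(-14.723)] = 3.14·0.82305 = 2.5844 mol/L.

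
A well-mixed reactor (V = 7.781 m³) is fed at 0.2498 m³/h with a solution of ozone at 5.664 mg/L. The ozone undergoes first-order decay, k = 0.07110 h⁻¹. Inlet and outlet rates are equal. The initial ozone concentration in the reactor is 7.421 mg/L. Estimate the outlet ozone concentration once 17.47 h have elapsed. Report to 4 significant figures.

2.695 mg/L

V dC/dt = Q(C_in − C) − k V C.
dC/dt = (Q/V) C_in − (Q/V + k) C; effective rate a = Q/V + k = 0.0321038 + 0.07110 = 0.103204 h⁻¹.
C_ss = Q C_in/(Q + kV) = 1.76191 mg/L; C(t) = C_ss + (C₀ − C_ss) e^(−a t).
C(17.47) = 1.76191 + (5.65909)·e^(−0.103204·17.47) = 1.76191 + (5.65909)·0.164808 = 2.69458 mg/L.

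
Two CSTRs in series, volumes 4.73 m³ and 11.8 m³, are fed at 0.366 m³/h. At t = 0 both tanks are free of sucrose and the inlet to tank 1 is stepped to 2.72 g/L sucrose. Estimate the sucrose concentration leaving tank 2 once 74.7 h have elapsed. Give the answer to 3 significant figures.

Each tank obeys Vᵢ dCᵢ/dt = Q(Cᵢ₋₁ − Cᵢ), so τᵢ = Vᵢ/Q.
τ₁ = 4.73/0.366 = 12.923 h; τ₂ = 11.8/0.366 = 32.240 h.
Solving the cascade with C₁(0)=C₂(0)=0 gives C₂(t) = C_in[1 − (τ₁ e^(−t/τ₁) − τ₂ e^(−t/τ₂))/(τ₁ − τ₂)].
At t = 74.7: e^(−t/τ₁) = 0.0030882, e^(−t/τ₂) = 0.098572.
C₂ = 2.72·[1 − (12.923·0.0030882 − 32.240·0.098572)/(-19.317)] = 2.72·0.83755 = 2.2781 g/L.

2.28 g/L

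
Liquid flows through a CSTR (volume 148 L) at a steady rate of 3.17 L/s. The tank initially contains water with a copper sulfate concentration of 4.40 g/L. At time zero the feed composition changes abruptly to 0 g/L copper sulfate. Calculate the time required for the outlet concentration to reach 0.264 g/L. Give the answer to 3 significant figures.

131 s

Species balance on the tank: V dC/dt = Q(C_in − C), so τ = V/Q = 46.688 s.
C(t) = C_in + (C₀ − C_in) e^(−t/τ). Set C = 0.264 and solve for t:
e^(−t/τ) = (C − C_in)/(C₀ − C_in) = (0.264 − 0)/(4.40 − 0) = 0.060000
t = −τ ln(…) = 46.688 × 2.8134 = 131.35 s.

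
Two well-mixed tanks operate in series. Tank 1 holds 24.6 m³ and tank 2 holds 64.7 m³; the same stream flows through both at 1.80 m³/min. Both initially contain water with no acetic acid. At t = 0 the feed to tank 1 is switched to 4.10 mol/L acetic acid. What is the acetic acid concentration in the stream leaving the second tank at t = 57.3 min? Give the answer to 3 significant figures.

Time constants: τᵢ = Vᵢ/Q for each well-mixed tank.
τ₁ = 24.6/1.80 = 13.667 min; τ₂ = 64.7/1.80 = 35.944 min.
Tank 1: C₁ = C_in(1 − e^(−t/τ₁)). Tank 2 (τ₁ ≠ τ₂): C₂ = C_in[1 − (τ₁ e^(−t/τ₁) − τ₂ e^(−t/τ₂))/(τ₁ − τ₂)].
At t = 57.3: e^(−t/τ₁) = 0.015106, e^(−t/τ₂) = 0.20309.
C₂ = 4.10·[1 − (13.667·0.015106 − 35.944·0.20309)/(-22.278)] = 4.10·0.68159 = 2.7945 mol/L.

2.79 mol/L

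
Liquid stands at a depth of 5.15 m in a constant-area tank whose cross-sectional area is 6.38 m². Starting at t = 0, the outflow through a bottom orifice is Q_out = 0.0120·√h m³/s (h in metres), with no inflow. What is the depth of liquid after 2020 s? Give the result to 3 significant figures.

0.137 m

Unsteady balance on liquid volume: A dh/dt = −0.0120 √h.
Separate and integrate: 2(√h − √h₀) = −(0.0120/A) t.
√h = √5.15 − 0.0120·2020/(2·6.38) = 2.2694 − 1.8997 = 0.36967.
h = 0.36967² = 0.13666 m.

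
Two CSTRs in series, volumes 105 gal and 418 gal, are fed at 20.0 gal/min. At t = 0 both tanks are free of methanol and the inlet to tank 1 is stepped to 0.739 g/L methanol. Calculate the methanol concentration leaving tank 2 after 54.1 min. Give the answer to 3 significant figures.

0.665 g/L

Time constants: τᵢ = Vᵢ/Q for each well-mixed tank.
τ₁ = 105/20.0 = 5.2500 min; τ₂ = 418/20.0 = 20.900 min.
Solving the cascade with C₁(0)=C₂(0)=0 gives C₂(t) = C_in[1 − (τ₁ e^(−t/τ₁) − τ₂ e^(−t/τ₂))/(τ₁ − τ₂)].
At t = 54.1: e^(−t/τ₁) = 3.3473e-05, e^(−t/τ₂) = 0.075131.
C₂ = 0.739·[1 − (5.2500·3.3473e-05 − 20.900·0.075131)/(-15.650)] = 0.739·0.89968 = 0.66486 g/L.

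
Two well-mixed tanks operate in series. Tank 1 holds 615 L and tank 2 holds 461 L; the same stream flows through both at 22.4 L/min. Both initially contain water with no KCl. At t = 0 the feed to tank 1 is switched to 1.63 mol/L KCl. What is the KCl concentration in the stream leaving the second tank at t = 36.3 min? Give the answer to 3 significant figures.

0.731 mol/L

Species balance on tank i: dCᵢ/dt = (Cᵢ₋₁ − Cᵢ)/τᵢ with τᵢ = Vᵢ/Q.
τ₁ = 615/22.4 = 27.455 min; τ₂ = 461/22.4 = 20.580 min.
Solving the cascade with C₁(0)=C₂(0)=0 gives C₂(t) = C_in[1 − (τ₁ e^(−t/τ₁) − τ₂ e^(−t/τ₂))/(τ₁ − τ₂)].
At t = 36.3: e^(−t/τ₁) = 0.26656, e^(−t/τ₂) = 0.17139.
C₂ = 1.63·[1 − (27.455·0.26656 − 20.580·0.17139)/(6.8750)] = 1.63·0.44854 = 0.73111 mol/L.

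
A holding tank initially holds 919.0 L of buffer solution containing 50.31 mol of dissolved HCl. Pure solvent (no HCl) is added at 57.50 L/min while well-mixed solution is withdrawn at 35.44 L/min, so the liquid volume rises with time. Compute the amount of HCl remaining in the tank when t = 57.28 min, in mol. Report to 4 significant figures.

Total volume: dV/dt = Q_in − Q_out = 22.0600 L/min, so V(t) = 919.0 + 22.0600 t and V(57.28) = 2182.60 L.
Solute balance: dm/dt = 0 − Q_out C = −Q_out m/V(t).
Separate: dm/m = −Q_out dt/V(t) ⇒ ln(m/m₀) = −(Q_out/(Q_in−Q_out)) ln(V/V₀).
m = m₀ (V₀/V)^(Q_out/(Q_in−Q_out)) = 50.31 × (919.0/2182.60)^(1.60653) = 12.5357 mol.

12.54 mol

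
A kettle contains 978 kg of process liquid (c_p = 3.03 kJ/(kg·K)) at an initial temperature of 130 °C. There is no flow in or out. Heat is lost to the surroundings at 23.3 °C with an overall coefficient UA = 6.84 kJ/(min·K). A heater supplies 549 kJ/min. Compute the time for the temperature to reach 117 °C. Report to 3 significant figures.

Lumped-capacitance energy balance: M c_p dT/dt = UA(T_amb − T) + Q̇.
τ = M c_p/UA = 433.24 min; T_ss = T_amb + Q̇/UA = 23.3 + 549/6.84 = 103.56 °C.
T(t) = T_ss + (T₀ − T_ss)e^(−t/τ); set T = 117:
t = −τ ln[(T − T_ss)/(T₀ − T_ss)] = −433.24 · ln(0.50826) = 293.20 min.

293 min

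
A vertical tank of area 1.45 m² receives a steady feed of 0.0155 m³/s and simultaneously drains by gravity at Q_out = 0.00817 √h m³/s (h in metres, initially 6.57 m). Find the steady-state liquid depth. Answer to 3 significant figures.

Mass balance (ρ constant): A dh/dt = Q_in − 0.00817 √h. At steady state dh/dt = 0:
Q_in = 0.00817 √h_ss ⇒ √h_ss = 0.0155/0.00817 = 1.8972.
h_ss = 1.8972² = 3.5993 m. (Since h₀ = 6.57 m > h_ss, the level will fall toward this value.)

3.60 m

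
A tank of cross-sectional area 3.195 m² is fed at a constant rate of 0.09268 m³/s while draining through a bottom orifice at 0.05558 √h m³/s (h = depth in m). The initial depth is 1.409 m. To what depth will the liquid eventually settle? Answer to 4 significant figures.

2.781 m

Level balance: A dh/dt = 0.09268 − 0.05558 √h. Setting dh/dt = 0:
Q_in = 0.05558 √h_ss ⇒ √h_ss = 0.09268/0.05558 = 1.66751.
h_ss = 1.66751² = 2.78058 m. (Since h₀ = 1.409 m < h_ss, the level will rise toward this value.)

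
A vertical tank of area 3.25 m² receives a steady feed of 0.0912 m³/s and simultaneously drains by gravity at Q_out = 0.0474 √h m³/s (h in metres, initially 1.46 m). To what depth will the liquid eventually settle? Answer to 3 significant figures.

3.70 m

Level balance: A dh/dt = 0.0912 − 0.0474 √h. Setting dh/dt = 0:
Q_in = 0.0474 √h_ss ⇒ √h_ss = 0.0912/0.0474 = 1.9241.
h_ss = 1.9241² = 3.7020 m. (Since h₀ = 1.46 m < h_ss, the level will rise toward this value.)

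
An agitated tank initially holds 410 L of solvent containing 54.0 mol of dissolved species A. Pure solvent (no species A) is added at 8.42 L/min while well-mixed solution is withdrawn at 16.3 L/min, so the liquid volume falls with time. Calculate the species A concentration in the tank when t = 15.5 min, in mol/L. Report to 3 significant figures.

0.0903 mol/L

Total volume: dV/dt = Q_in − Q_out = -7.8800 L/min, so V(t) = 410 − 7.8800 t and V(15.5) = 287.86 L.
No species A enters, so dm/dt = −Q_out · (m/V).
Separate: dm/m = −Q_out dt/V(t) ⇒ ln(m/m₀) = −(Q_out/(Q_in−Q_out)) ln(V/V₀).
m = m₀ (V₀/V)^(Q_out/(Q_in−Q_out)) = 54.0 × (410/287.86)^(-2.0685) = 25.981 mol.
C = m/V = 25.981/287.86 = 0.090257 mol/L.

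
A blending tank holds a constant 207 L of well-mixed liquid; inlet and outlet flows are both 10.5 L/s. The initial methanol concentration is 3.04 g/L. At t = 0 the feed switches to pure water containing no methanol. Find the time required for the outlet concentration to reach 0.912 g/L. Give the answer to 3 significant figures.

Species balance: V dC/dt = Q(C_in − C) ⇒ τ = V/Q = 19.714 s.
C(t) = C_in + (C₀ − C_in) e^(−t/τ). Set C = 0.912 and solve for t:
e^(−t/τ) = (C − C_in)/(C₀ − C_in) = (0.912 − 0)/(3.04 − 0) = 0.30000
t = −τ ln(…) = 19.714 × 1.2040 = 23.735 s.

23.7 s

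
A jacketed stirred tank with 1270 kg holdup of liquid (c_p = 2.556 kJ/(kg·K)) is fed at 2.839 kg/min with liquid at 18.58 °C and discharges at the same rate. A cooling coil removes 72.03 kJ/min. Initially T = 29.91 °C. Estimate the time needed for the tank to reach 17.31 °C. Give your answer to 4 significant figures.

401.9 min

First-law balance (no shaft work): M c_p dT/dt = ṁ c_p (T_in − T) − 72.03.
τ = M/ṁ = 447.341 min; T_ss = T_in − Q̇/(ṁ c_p) = 8.65371 °C.
T(t) = T_ss + (T₀ − T_ss) e^(−t/τ). Set T = 17.31:
e^(−t/τ) = (17.31 − 8.65371)/(29.91 − 8.65371) = 0.407234
t = −447.341 · ln(0.407234) = 401.876 min.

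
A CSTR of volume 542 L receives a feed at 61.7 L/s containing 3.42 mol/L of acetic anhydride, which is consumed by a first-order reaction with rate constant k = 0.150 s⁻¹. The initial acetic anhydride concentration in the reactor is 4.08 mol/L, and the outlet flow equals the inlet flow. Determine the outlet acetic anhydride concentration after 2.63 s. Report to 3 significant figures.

2.78 mol/L

Accumulation = in − out − consumed: V dC/dt = Q C_in − Q C − k V C.
dC/dt = (Q/V) C_in − (Q/V + k) C; effective rate a = Q/V + k = 0.11384 + 0.150 = 0.26384 s⁻¹.
C_ss = Q C_in/(Q + kV) = 1.4756 mol/L; C(t) = C_ss + (C₀ − C_ss) e^(−a t).
C(2.63) = 1.4756 + (2.6044)·e^(−0.26384·2.63) = 1.4756 + (2.6044)·0.49963 = 2.7768 mol/L.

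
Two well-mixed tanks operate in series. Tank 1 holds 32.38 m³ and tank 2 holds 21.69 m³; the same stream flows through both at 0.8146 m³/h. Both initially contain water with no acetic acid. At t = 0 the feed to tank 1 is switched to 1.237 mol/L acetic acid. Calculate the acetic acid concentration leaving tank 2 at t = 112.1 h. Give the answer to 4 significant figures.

1.051 mol/L

Each tank obeys Vᵢ dCᵢ/dt = Q(Cᵢ₋₁ − Cᵢ), so τᵢ = Vᵢ/Q.
τ₁ = 32.38/0.8146 = 39.7496 h; τ₂ = 21.69/0.8146 = 26.6266 h.
Solving the cascade with C₁(0)=C₂(0)=0 gives C₂(t) = C_in[1 − (τ₁ e^(−t/τ₁) − τ₂ e^(−t/τ₂))/(τ₁ − τ₂)].
At t = 112.1: e^(−t/τ₁) = 0.0595966, e^(−t/τ₂) = 0.0148452.
C₂ = 1.237·[1 − (39.7496·0.0595966 − 26.6266·0.0148452)/(13.1230)] = 1.237·0.849603 = 1.05096 mol/L.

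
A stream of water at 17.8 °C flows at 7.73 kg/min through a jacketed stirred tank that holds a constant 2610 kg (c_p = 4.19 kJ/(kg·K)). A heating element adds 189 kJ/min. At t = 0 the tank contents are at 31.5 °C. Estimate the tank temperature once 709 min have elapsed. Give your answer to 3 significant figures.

Heat balance on the well-mixed liquid: M c_p dT/dt = ṁ c_p (T_in − T) + 189.
τ = M/ṁ = 337.65 min; T_ss = T_in + Q̇/(ṁ c_p) = 17.8 + 189/(7.73·4.19) = 23.635 °C.
Solution: T(t) = T_ss + (T₀ − T_ss) e^(−t/τ).
T(709) = 23.635 + (7.8646)·e^(−709/337.65) = 23.635 + (7.8646)·0.12248 = 24.599 °C.

24.6 °C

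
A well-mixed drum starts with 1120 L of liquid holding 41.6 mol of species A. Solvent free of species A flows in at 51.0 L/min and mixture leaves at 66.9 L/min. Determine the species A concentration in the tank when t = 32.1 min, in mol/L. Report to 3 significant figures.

0.00528 mol/L

Let m(t) be the amount of species A. Volume: V(t) = V₀ + (Q_in − Q_out) t = 1120 − 15.900 t; V(32.1) = 609.61 L.
Solute balance: dm/dt = 0 − Q_out C = −Q_out m/V(t).
dm/m = −Q_out dt/(V₀ − 15.900 t); integrating gives ln(m/m₀) = −(Q_out/(Q_in−Q_out)) ln(V/V₀).
m = m₀ (V₀/V)^(Q_out/(Q_in−Q_out)) = 41.6 × (1120/609.61)^(-4.2075) = 3.2181 mol.
C = m/V = 3.2181/609.61 = 0.0052790 mol/L.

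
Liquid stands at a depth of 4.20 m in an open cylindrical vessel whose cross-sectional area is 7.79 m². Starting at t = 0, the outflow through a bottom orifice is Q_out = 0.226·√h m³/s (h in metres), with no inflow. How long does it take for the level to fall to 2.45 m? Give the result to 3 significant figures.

A dh/dt = −Q_out = −0.226 √h.
∫ h^(−1/2) dh = −(0.226/A) ∫ dt, giving 2√h = 2√h₀ − (0.226/A) t.
t = 2A(√h₀ − √h)/0.226 = 2·7.79·(√4.20 − √2.45)/0.226
  = 15.580 × (2.0494 − 1.5652) / 0.226 = 33.376 s.

33.4 s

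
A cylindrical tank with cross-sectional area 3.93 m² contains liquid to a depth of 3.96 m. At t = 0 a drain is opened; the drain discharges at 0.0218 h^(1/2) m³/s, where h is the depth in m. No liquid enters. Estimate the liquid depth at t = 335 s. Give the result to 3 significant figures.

Mass balance (ρ constant): A dh/dt = −0.0218 √h.
This is separable: 2 d(√h)/dt = −0.0218/A, so √h = √h₀ − (0.0218/(2A)) t.
√h = √3.96 − 0.0218·335/(2·3.93) = 1.9900 − 0.92913 = 1.0608.
h = 1.0608² = 1.1254 m.

1.13 m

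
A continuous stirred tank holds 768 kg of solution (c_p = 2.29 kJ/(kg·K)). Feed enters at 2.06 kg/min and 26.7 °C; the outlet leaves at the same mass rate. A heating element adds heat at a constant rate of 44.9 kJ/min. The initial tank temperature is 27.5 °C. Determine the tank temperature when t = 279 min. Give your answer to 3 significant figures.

First-law balance (no shaft work): M c_p dT/dt = ṁ c_p (T_in − T) + 44.9.
Rearrange: dT/dt = (T_ss − T)/τ with τ = M/ṁ = 372.82 min and T_ss = T_in + Q̇/(ṁ c_p) = 36.218 °C.
This is linear first-order; T(t) = T_ss + (T₀ − T_ss) e^(−t/τ).
T(279) = 36.218 + (-8.7180)·e^(−279/372.82) = 36.218 + (-8.7180)·0.47314 = 32.093 °C.

32.1 °C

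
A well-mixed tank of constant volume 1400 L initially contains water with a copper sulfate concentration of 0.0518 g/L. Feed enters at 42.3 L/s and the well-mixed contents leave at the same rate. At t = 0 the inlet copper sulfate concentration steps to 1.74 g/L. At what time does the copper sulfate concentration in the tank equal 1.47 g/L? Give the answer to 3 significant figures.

60.7 s

Species balance: V dC/dt = Q(C_in − C) ⇒ τ = V/Q = 33.097 s.
C(t) = C_in + (C₀ − C_in) e^(−t/τ). Set C = 1.47 and solve for t:
e^(−t/τ) = (C − C_in)/(C₀ − C_in) = (1.47 − 1.74)/(0.0518 − 1.74) = 0.15993
t = −τ ln(…) = 33.097 × 1.8330 = 60.667 s.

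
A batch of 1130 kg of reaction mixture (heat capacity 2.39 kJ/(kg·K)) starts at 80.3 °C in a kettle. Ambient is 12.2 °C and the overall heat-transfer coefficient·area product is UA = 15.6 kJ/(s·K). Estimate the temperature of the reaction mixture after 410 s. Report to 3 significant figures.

Lumped-capacitance energy balance: M c_p dT/dt = UA(T_amb − T).
dT/dt = (T_ss − T)/τ with T_ss = T_amb = 12.200 °C, τ = M c_p/UA = 1130·2.39/15.6 = 173.12 s.
T approaches T_ss exponentially: T(t) = T_ss + (T₀ − T_ss) e^(−t/τ).
T(410) = 12.200 + (68.100)·0.093642 = 18.577 °C.

18.6 °C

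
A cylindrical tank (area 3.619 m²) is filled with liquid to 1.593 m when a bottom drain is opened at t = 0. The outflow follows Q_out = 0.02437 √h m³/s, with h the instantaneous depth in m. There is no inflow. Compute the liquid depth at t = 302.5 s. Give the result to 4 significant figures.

A dh/dt = −Q_out = −0.02437 √h.
Separate and integrate: 2(√h − √h₀) = −(0.02437/A) t.
√h = √1.593 − 0.02437·302.5/(2·3.619) = 1.26214 − 1.01850 = 0.243638.
h = 0.243638² = 0.0593595 m.

0.05936 m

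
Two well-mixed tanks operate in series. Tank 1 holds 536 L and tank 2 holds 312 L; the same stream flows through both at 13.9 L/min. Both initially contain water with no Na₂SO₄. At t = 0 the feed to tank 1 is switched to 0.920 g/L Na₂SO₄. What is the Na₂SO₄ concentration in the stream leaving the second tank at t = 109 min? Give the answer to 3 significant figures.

0.800 g/L

Each tank obeys Vᵢ dCᵢ/dt = Q(Cᵢ₋₁ − Cᵢ), so τᵢ = Vᵢ/Q.
τ₁ = 536/13.9 = 38.561 min; τ₂ = 312/13.9 = 22.446 min.
Tank 1: C₁ = C_in(1 − e^(−t/τ₁)). Tank 2 (τ₁ ≠ τ₂): C₂ = C_in[1 − (τ₁ e^(−t/τ₁) − τ₂ e^(−t/τ₂))/(τ₁ − τ₂)].
At t = 109: e^(−t/τ₁) = 0.059209, e^(−t/τ₂) = 0.0077808.
C₂ = 0.920·[1 − (38.561·0.059209 − 22.446·0.0077808)/(16.115)] = 0.920·0.86916 = 0.79963 g/L.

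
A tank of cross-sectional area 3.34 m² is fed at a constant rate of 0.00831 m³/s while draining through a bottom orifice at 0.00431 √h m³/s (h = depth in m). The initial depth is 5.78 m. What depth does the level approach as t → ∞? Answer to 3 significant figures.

A dh/dt = Q_in − 0.00431 √h. Steady state requires inflow = outflow:
Q_in = 0.00431 √h_ss ⇒ √h_ss = 0.00831/0.00431 = 1.9281.
h_ss = 1.9281² = 3.7175 m. (Since h₀ = 5.78 m > h_ss, the level will fall toward this value.)

3.72 m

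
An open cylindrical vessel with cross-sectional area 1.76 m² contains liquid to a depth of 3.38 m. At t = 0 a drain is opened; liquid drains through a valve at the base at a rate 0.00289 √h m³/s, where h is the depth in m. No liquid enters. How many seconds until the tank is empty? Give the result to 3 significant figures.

2240 s

A dh/dt = −Q_out = −0.00289 √h.
∫ h^(−1/2) dh = −(0.00289/A) ∫ dt, giving 2√h = 2√h₀ − (0.00289/A) t.
Tank is empty when √h = 0: t_empty = 2A√h₀/0.00289.
t_empty = 2·1.76·√3.38/0.00289 = 3.5200·1.8385/0.00289 = 2239.3 s.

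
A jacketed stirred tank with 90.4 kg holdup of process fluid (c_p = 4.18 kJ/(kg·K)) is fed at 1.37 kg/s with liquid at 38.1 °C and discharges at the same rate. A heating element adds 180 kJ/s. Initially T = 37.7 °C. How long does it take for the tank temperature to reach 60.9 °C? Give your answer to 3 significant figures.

First-law balance (no shaft work): M c_p dT/dt = ṁ c_p (T_in − T) + 180.
τ = M/ṁ = 65.985 s; T_ss = T_in + Q̇/(ṁ c_p) = 69.532 °C.
T(t) = T_ss + (T₀ − T_ss) e^(−t/τ). Set T = 60.9:
e^(−t/τ) = (60.9 − 69.532)/(37.7 − 69.532) = 0.27118
t = −65.985 · ln(0.27118) = 86.109 s.

86.1 s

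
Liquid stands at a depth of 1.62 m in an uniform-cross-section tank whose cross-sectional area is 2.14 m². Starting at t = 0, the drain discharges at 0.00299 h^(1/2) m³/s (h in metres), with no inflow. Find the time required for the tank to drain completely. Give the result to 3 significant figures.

1820 s

With no inflow, A dh/dt = −0.00299 √h.
This is separable: 2 d(√h)/dt = −0.00299/A, so √h = √h₀ − (0.00299/(2A)) t.
Tank is empty when √h = 0: t_empty = 2A√h₀/0.00299.
t_empty = 2·2.14·√1.62/0.00299 = 4.2800·1.2728/0.00299 = 1821.9 s.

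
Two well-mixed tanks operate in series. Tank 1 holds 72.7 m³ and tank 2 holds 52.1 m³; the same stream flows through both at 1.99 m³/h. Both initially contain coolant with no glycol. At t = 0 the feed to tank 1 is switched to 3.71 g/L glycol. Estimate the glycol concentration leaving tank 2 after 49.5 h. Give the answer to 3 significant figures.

1.75 g/L

Species balance on tank i: dCᵢ/dt = (Cᵢ₋₁ − Cᵢ)/τᵢ with τᵢ = Vᵢ/Q.
τ₁ = 72.7/1.99 = 36.533 h; τ₂ = 52.1/1.99 = 26.181 h.
Solving the cascade with C₁(0)=C₂(0)=0 gives C₂(t) = C_in[1 − (τ₁ e^(−t/τ₁) − τ₂ e^(−t/τ₂))/(τ₁ − τ₂)].
At t = 49.5: e^(−t/τ₁) = 0.25796, e^(−t/τ₂) = 0.15097.
C₂ = 3.71·[1 − (36.533·0.25796 − 26.181·0.15097)/(10.352)] = 3.71·0.47144 = 1.7491 g/L.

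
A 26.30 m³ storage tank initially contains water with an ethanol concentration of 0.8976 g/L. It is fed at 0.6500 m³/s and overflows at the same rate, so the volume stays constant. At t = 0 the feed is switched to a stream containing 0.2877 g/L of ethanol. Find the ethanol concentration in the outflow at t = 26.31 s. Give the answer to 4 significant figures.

Transient balance on the dissolved component: V dC/dt = Q(C_in − C).
Time constant τ = V/Q = 26.30/0.6500 = 40.4615 s.
Solution: C(t) = C_in + (C₀ − C_in) e^(−t/τ).
C(26.31) = 0.2877 + (0.8976 − 0.2877)·e^(−26.31/40.4615) = 0.2877 + (0.609900)·0.521917 = 0.606017 g/L.

0.6060 g/L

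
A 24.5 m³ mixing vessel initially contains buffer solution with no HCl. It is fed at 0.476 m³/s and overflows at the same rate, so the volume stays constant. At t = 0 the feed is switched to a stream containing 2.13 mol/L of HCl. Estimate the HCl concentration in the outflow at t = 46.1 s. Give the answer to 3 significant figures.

Species balance on the tank: V dC/dt = Q(C_in − C).
Rewrite as dC/dt + C/τ = C_in/τ, τ = V/Q = 51.471 s.
C approaches C_in exponentially: C(t) = C_in + (C₀ − C_in) e^(−t/τ).
C(46.1) = 2.13 + (0 − 2.13)·e^(−46.1/51.471) = 2.13 + (-2.1300)·0.40834 = 1.2602 mol/L.

1.26 mol/L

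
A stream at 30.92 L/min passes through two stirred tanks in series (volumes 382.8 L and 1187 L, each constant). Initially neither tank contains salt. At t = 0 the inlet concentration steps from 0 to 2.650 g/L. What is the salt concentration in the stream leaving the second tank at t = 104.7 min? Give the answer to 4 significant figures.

Species balance on tank i: dCᵢ/dt = (Cᵢ₋₁ − Cᵢ)/τᵢ with τᵢ = Vᵢ/Q.
τ₁ = 382.8/30.92 = 12.3803 min; τ₂ = 1187/30.92 = 38.3894 min.
Tank 1: C₁ = C_in(1 − e^(−t/τ₁)). Tank 2 (τ₁ ≠ τ₂): C₂ = C_in[1 − (τ₁ e^(−t/τ₁) − τ₂ e^(−t/τ₂))/(τ₁ − τ₂)].
At t = 104.7: e^(−t/τ₁) = 0.000212417, e^(−t/τ₂) = 0.0653946.
C₂ = 2.650·[1 − (12.3803·0.000212417 − 38.3894·0.0653946)/(-26.0091)] = 2.650·0.903579 = 2.39448 g/L.

2.394 g/L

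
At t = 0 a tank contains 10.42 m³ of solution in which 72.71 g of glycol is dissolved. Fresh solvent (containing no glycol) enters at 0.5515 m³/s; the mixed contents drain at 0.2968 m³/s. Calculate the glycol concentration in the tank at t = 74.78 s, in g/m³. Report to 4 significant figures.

Total volume: dV/dt = Q_in − Q_out = 0.254700 m³/s, so V(t) = 10.42 + 0.254700 t and V(74.78) = 29.4665 m³.
Solute balance: dm/dt = 0 − Q_out C = −Q_out m/V(t).
Separate: dm/m = −Q_out dt/V(t) ⇒ ln(m/m₀) = −(Q_out/(Q_in−Q_out)) ln(V/V₀).
m = m₀ (V₀/V)^(Q_out/(Q_in−Q_out)) = 72.71 × (10.42/29.4665)^(1.16529) = 21.6526 g.
C = m/V = 21.6526/29.4665 = 0.734823 g/m³.

0.7348 g/m³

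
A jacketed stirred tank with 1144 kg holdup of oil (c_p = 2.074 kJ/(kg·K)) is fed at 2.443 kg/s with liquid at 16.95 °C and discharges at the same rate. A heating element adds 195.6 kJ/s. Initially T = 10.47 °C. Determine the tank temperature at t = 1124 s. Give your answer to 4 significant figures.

M c_p dT/dt = ṁ c_p (T_in − T) + Q̇.
Rearrange: dT/dt = (T_ss − T)/τ with τ = M/ṁ = 468.277 s and T_ss = T_in + Q̇/(ṁ c_p) = 55.5544 °C.
Solution: T(t) = T_ss + (T₀ − T_ss) e^(−t/τ).
T(1124) = 55.5544 + (-45.0844)·e^(−1124/468.277) = 55.5544 + (-45.0844)·0.0906916 = 51.4656 °C.

51.47 °C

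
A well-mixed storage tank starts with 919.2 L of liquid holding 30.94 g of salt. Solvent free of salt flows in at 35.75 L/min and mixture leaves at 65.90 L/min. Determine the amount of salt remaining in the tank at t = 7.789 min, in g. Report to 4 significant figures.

Total volume: dV/dt = Q_in − Q_out = -30.1500 L/min, so V(t) = 919.2 − 30.1500 t and V(7.789) = 684.362 L.
No salt enters, so dm/dt = −Q_out · (m/V).
Separate: dm/m = −Q_out dt/V(t) ⇒ ln(m/m₀) = −(Q_out/(Q_in−Q_out)) ln(V/V₀).
m = m₀ (V₀/V)^(Q_out/(Q_in−Q_out)) = 30.94 × (919.2/684.362)^(-2.18574) = 16.2358 g.

16.24 g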